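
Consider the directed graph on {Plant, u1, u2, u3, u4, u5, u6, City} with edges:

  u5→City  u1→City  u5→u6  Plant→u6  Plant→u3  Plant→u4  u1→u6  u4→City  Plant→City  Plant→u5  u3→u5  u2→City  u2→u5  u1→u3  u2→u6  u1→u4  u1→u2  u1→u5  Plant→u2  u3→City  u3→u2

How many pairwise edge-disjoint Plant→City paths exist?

Assign every edge capacity 1; by Menger, the answer equals the max flow.
Path Plant→City (+1); total 1.
Path Plant→u2→City (+1); total 2.
Path Plant→u3→City (+1); total 3.
Path Plant→u4→City (+1); total 4.
Path Plant→u5→City (+1); total 5.
No residual Plant→City path; max flow = 5.
Certifying cut of size 5: {Plant→City, Plant→u2, Plant→u3, Plant→u4, Plant→u5}.

5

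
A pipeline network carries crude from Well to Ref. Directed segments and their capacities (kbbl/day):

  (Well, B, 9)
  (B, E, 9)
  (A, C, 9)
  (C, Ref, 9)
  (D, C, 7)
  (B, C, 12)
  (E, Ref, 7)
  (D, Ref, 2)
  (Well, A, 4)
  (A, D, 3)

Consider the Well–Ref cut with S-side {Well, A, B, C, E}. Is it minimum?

Given cut capacity: 3 + 9 + 7 = 19.
Augment Well→A→C→Ref: bottleneck 4, flow now 4.
Augment Well→B→C→Ref: bottleneck 5, flow now 9.
Augment Well→B→E→Ref: bottleneck 4, flow now 13.
No augmenting path remains; maximum flow = 13.
In the residual graph, reachable from Well: {Well}.
Min-cut edges: Well→A (4), Well→B (9); capacity 4 + 9 = 13.
Cut capacity 19 exceeds the max flow 13, so it is not minimum.

No — its capacity is 19, but the minimum cut has capacity 13.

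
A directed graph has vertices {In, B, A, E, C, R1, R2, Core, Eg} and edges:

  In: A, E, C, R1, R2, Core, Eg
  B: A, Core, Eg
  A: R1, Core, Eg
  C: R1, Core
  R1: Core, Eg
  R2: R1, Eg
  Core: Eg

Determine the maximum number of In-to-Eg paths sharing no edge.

Assign every edge capacity 1; by Menger, the answer equals the max flow.
Path In→Eg (+1); total 1.
Path In→A→Eg (+1); total 2.
Path In→R1→Eg (+1); total 3.
Path In→R2→Eg (+1); total 4.
Path In→Core→Eg (+1); total 5.
No residual In→Eg path; max flow = 5.
Certifying cut of size 5: {Core→Eg, In→A, In→Eg, In→R2, R1→Eg}.

5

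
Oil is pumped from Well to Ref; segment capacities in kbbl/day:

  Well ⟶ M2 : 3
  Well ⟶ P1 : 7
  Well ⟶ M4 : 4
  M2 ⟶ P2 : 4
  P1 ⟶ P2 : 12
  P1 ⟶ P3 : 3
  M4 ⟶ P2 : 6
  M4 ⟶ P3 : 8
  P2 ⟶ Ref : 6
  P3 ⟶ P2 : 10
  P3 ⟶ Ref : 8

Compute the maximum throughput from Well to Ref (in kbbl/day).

13

Augment Well→M2→P2→Ref: bottleneck 3, flow now 3.
Augment Well→P1→P2→Ref: bottleneck 3, flow now 6.
Augment Well→P1→P3→Ref: bottleneck 3, flow now 9.
Augment Well→M4→P3→Ref: bottleneck 4, flow now 13.
No augmenting path remains; maximum flow = 13.
In the residual graph, reachable from Well: {Well, M2, P1, P2}.
Min-cut edges: Well→M4 (4), P1→P3 (3), P2→Ref (6); capacity 4 + 3 + 6 = 13.
This cut is saturated, so no flow can exceed 13.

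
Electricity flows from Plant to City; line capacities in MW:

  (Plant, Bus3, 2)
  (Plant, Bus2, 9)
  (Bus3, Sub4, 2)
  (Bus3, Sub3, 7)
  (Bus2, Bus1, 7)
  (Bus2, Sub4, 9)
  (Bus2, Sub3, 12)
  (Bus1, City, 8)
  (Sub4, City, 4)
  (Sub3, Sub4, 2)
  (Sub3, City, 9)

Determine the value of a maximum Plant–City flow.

Augment Plant→Bus3→Sub4→City: bottleneck 2, flow now 2.
Augment Plant→Bus2→Bus1→City: bottleneck 7, flow now 9.
Augment Plant→Bus2→Sub4→City: bottleneck 2, flow now 11.
No augmenting path remains; maximum flow = 11.
In the residual graph, reachable from Plant: {Plant}.
Min-cut edges: Plant→Bus3 (2), Plant→Bus2 (9); capacity 2 + 9 = 11.
This cut is saturated, so no flow can exceed 11.

11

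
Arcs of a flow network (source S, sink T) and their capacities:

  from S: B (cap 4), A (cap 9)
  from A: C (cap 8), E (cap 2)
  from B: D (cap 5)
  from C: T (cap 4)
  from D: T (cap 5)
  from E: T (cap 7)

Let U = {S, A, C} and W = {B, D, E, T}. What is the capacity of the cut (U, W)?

10

Edges leaving {S, A, C}: S→B (4), A→E (2), C→T (4).
Cut capacity = 4 + 2 + 4 = 10.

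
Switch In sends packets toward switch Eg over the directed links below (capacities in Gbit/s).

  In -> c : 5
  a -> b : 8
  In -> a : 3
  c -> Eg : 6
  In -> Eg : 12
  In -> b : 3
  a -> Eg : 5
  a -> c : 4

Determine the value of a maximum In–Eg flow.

Augment In→Eg: bottleneck 12, flow now 12.
Augment In→a→Eg: bottleneck 3, flow now 15.
Augment In→c→Eg: bottleneck 5, flow now 20.
No augmenting path remains; maximum flow = 20.
In the residual graph, reachable from In: {In, b}.
Min-cut edges: In→a (3), In→c (5), In→Eg (12); capacity 3 + 5 + 12 = 20.
This cut is saturated, so no flow can exceed 20.

20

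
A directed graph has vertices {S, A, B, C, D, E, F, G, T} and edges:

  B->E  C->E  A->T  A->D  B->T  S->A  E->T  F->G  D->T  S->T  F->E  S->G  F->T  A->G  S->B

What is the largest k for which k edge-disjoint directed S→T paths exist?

3

Assign every edge capacity 1; by Menger, the answer equals the max flow.
Path S→T (+1); total 1.
Path S→A→T (+1); total 2.
Path S→B→T (+1); total 3.
No residual S→T path; max flow = 3.
Certifying cut of size 3: {S→A, S→B, S→T}.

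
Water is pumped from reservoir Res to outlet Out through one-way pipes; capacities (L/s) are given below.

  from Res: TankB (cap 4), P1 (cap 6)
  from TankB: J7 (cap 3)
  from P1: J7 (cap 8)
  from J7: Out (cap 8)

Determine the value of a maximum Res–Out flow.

Augment Res→TankB→J7→Out: bottleneck 3, flow now 3.
Augment Res→P1→J7→Out: bottleneck 5, flow now 8.
No augmenting path remains; maximum flow = 8.
In the residual graph, reachable from Res: {Res, TankB, P1, J7}.
Min-cut edges: J7→Out (8); capacity 8 = 8.
This cut is saturated, so no flow can exceed 8.

8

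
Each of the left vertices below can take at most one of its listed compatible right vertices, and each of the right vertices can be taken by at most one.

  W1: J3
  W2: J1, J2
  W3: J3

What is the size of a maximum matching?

Unit-capacity flow: source→left, listed edges, right→sink; max matching = max flow.
Augmenting path W1→J3 (+1); matched 1.
Augmenting path W2→J1 (+1); matched 2.
No augmenting path remains; maximum matching = 2.
König certificate: {W2, J3} is a vertex cover of size 2 (every listed pair touches it), so no matching can be larger.

2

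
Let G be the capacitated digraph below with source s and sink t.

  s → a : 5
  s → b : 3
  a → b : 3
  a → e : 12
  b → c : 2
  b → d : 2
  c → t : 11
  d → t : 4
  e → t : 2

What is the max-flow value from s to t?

Augment s→a→e→t: bottleneck 2, flow now 2.
Augment s→b→c→t: bottleneck 2, flow now 4.
Augment s→b→d→t: bottleneck 1, flow now 5.
Augment s→a→b→d→t: bottleneck 1, flow now 6.
No augmenting path remains; maximum flow = 6.
In the residual graph, reachable from s: {s, a, b, e}.
Min-cut edges: b→c (2), b→d (2), e→t (2); capacity 2 + 2 + 2 = 6.
This cut is saturated, so no flow can exceed 6.

6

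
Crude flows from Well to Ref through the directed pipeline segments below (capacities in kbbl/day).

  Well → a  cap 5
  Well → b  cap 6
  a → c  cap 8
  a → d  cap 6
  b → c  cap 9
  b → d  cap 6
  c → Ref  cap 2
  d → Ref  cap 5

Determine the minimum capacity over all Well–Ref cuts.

Augment Well→a→c→Ref: bottleneck 2, flow now 2.
Augment Well→a→d→Ref: bottleneck 3, flow now 5.
Augment Well→b→d→Ref: bottleneck 2, flow now 7.
No augmenting path remains; maximum flow = 7.
By max-flow min-cut, the minimum cut capacity equals the max flow.
In the residual graph, reachable from Well: {Well, a, b, c, d}.
Min-cut edges: c→Ref (2), d→Ref (5); capacity 2 + 5 = 7.

7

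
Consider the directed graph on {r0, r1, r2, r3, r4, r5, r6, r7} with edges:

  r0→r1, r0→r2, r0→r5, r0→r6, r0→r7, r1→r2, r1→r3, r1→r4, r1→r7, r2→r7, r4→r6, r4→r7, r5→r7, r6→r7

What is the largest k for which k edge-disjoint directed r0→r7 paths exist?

5

Assign every edge capacity 1; by Menger, the answer equals the max flow.
Path r0→r7 (+1); total 1.
Path r0→r1→r7 (+1); total 2.
Path r0→r2→r7 (+1); total 3.
Path r0→r5→r7 (+1); total 4.
Path r0→r6→r7 (+1); total 5.
No residual r0→r7 path; max flow = 5.
Certifying cut of size 5: {r0→r1, r0→r2, r0→r5, r0→r6, r0→r7}.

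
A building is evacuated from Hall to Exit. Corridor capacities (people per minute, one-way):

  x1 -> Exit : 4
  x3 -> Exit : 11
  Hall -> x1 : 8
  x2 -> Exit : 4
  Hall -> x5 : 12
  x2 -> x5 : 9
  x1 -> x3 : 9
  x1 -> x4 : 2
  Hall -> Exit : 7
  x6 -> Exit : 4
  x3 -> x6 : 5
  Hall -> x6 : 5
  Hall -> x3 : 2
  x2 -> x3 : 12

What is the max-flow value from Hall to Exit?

21

Augment Hall→Exit: bottleneck 7, flow now 7.
Augment Hall→x1→Exit: bottleneck 4, flow now 11.
Augment Hall→x3→Exit: bottleneck 2, flow now 13.
Augment Hall→x6→Exit: bottleneck 4, flow now 17.
Augment Hall→x1→x3→Exit: bottleneck 4, flow now 21.
No augmenting path remains; maximum flow = 21.
In the residual graph, reachable from Hall: {Hall, x5, x6}.
Min-cut edges: Hall→x1 (8), Hall→x3 (2), Hall→Exit (7), x6→Exit (4); capacity 8 + 2 + 7 + 4 = 21.
This cut is saturated, so no flow can exceed 21.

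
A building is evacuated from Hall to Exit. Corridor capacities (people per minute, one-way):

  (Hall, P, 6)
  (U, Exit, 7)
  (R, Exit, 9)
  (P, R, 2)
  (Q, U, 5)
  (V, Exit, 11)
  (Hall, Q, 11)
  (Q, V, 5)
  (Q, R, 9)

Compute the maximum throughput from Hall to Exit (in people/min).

Augment Hall→P→R→Exit: bottleneck 2, flow now 2.
Augment Hall→Q→R→Exit: bottleneck 7, flow now 9.
Augment Hall→Q→U→Exit: bottleneck 4, flow now 13.
No augmenting path remains; maximum flow = 13.
In the residual graph, reachable from Hall: {Hall, P}.
Min-cut edges: Hall→Q (11), P→R (2); capacity 11 + 2 = 13.
This cut is saturated, so no flow can exceed 13.

13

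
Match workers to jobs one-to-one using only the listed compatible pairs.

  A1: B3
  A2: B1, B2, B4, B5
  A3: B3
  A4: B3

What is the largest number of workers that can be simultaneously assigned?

Unit-capacity flow: source→left, listed edges, right→sink; max matching = max flow.
Augmenting path A1→B3 (+1); matched 1.
Augmenting path A2→B1 (+1); matched 2.
No augmenting path remains; maximum matching = 2.
König certificate: {A2, B3} is a vertex cover of size 2 (every listed pair touches it), so no matching can be larger.

2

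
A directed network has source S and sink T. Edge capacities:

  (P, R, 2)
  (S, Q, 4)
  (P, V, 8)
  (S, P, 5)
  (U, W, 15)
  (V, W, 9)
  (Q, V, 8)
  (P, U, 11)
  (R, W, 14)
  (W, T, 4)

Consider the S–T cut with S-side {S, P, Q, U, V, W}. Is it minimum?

No — its capacity is 6, but the minimum cut has capacity 4.

Given cut capacity: 2 + 4 = 6.
Augment S→P→R→W→T: bottleneck 2, flow now 2.
Augment S→P→U→W→T: bottleneck 2, flow now 4.
No augmenting path remains; maximum flow = 4.
In the residual graph, reachable from S: {S, P, Q, R, U, V, W}.
Min-cut edges: W→T (4); capacity 4 = 4.
Cut capacity 6 exceeds the max flow 4, so it is not minimum.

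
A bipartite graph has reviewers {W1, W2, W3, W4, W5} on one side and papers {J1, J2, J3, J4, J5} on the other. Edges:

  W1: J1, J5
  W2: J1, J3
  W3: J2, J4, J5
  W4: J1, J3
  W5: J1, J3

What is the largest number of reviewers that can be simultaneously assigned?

Unit-capacity flow: source→left, listed edges, right→sink; max matching = max flow.
Augmenting path W1→J1 (+1); matched 1.
Augmenting path W2→J3 (+1); matched 2.
Augmenting path W3→J2 (+1); matched 3.
Augmenting path W4→J1→W1→J5 (+1); matched 4.
No augmenting path remains; maximum matching = 4.
König certificate: {W1, W3, J1, J3} is a vertex cover of size 4 (every listed pair touches it), so no matching can be larger.

4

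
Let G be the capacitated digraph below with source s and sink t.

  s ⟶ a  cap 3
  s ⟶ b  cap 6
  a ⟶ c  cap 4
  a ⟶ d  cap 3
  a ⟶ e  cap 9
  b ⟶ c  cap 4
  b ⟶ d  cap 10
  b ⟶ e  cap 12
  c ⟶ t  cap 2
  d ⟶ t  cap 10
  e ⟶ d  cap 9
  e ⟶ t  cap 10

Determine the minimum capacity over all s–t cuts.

9

Augment s→a→c→t: bottleneck 2, flow now 2.
Augment s→a→d→t: bottleneck 1, flow now 3.
Augment s→b→d→t: bottleneck 6, flow now 9.
No augmenting path remains; maximum flow = 9.
By max-flow min-cut, the minimum cut capacity equals the max flow.
In the residual graph, reachable from s: {s}.
Min-cut edges: s→a (3), s→b (6); capacity 3 + 6 = 9.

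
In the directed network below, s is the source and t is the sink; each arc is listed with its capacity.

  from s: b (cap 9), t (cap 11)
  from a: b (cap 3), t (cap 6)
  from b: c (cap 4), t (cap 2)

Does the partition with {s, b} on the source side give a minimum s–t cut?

No — its capacity is 17, but the minimum cut has capacity 13.

Given cut capacity: 11 + 4 + 2 = 17.
Augment s→t: bottleneck 11, flow now 11.
Augment s→b→t: bottleneck 2, flow now 13.
No augmenting path remains; maximum flow = 13.
In the residual graph, reachable from s: {s, b, c}.
Min-cut edges: s→t (11), b→t (2); capacity 11 + 2 = 13.
Cut capacity 17 exceeds the max flow 13, so it is not minimum.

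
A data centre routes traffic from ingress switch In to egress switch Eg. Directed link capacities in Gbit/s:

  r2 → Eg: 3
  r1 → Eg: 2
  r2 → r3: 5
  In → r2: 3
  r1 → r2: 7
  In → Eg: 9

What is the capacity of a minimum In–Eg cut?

12

Augment In→Eg: bottleneck 9, flow now 9.
Augment In→r2→Eg: bottleneck 3, flow now 12.
No augmenting path remains; maximum flow = 12.
By max-flow min-cut, the minimum cut capacity equals the max flow.
In the residual graph, reachable from In: {In}.
Min-cut edges: In→r2 (3), In→Eg (9); capacity 3 + 9 = 12.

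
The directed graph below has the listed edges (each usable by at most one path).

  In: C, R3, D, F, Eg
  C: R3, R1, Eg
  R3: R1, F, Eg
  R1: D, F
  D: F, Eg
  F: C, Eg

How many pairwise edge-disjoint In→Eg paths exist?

Assign every edge capacity 1; by Menger, the answer equals the max flow.
Path In→Eg (+1); total 1.
Path In→C→Eg (+1); total 2.
Path In→R3→Eg (+1); total 3.
Path In→D→Eg (+1); total 4.
Path In→F→Eg (+1); total 5.
No residual In→Eg path; max flow = 5.
Certifying cut of size 5: {In→C, In→D, In→Eg, In→F, In→R3}.

5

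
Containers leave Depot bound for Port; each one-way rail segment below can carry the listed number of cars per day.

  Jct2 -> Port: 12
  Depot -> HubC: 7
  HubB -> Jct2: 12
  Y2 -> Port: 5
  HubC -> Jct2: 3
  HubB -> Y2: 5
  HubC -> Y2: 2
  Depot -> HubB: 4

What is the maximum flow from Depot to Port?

9

Augment Depot→HubB→Jct2→Port: bottleneck 4, flow now 4.
Augment Depot→HubC→Jct2→Port: bottleneck 3, flow now 7.
Augment Depot→HubC→Y2→Port: bottleneck 2, flow now 9.
No augmenting path remains; maximum flow = 9.
In the residual graph, reachable from Depot: {Depot, HubC}.
Min-cut edges: Depot→HubB (4), HubC→Jct2 (3), HubC→Y2 (2); capacity 4 + 3 + 2 = 9.
This cut is saturated, so no flow can exceed 9.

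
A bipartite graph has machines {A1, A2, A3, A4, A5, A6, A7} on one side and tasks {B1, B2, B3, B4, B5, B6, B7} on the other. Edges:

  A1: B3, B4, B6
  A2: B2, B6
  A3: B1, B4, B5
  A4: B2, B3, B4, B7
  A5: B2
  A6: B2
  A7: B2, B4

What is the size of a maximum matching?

Unit-capacity flow: source→left, listed edges, right→sink; max matching = max flow.
Augmenting path A1→B3 (+1); matched 1.
Augmenting path A2→B2 (+1); matched 2.
Augmenting path A3→B1 (+1); matched 3.
Augmenting path A4→B4 (+1); matched 4.
Augmenting path A5→B2→A2→B6 (+1); matched 5.
Augmenting path A7→B4→A4→B7 (+1); matched 6.
No augmenting path remains; maximum matching = 6.
König certificate: {A1, A2, A3, A4, A7, B2} is a vertex cover of size 6 (every listed pair touches it), so no matching can be larger.

6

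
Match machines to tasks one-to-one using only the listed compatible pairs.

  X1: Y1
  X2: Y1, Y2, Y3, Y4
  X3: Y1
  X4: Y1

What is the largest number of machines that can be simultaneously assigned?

Unit-capacity flow: source→left, listed edges, right→sink; max matching = max flow.
Augmenting path X1→Y1 (+1); matched 1.
Augmenting path X2→Y2 (+1); matched 2.
No augmenting path remains; maximum matching = 2.
König certificate: {X2, Y1} is a vertex cover of size 2 (every listed pair touches it), so no matching can be larger.

2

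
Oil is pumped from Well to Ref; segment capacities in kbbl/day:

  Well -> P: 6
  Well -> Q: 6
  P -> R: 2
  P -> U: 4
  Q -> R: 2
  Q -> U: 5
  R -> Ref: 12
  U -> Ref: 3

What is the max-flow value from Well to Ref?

Augment Well→P→R→Ref: bottleneck 2, flow now 2.
Augment Well→P→U→Ref: bottleneck 3, flow now 5.
Augment Well→Q→R→Ref: bottleneck 2, flow now 7.
No augmenting path remains; maximum flow = 7.
In the residual graph, reachable from Well: {Well, P, Q, U}.
Min-cut edges: P→R (2), Q→R (2), U→Ref (3); capacity 2 + 2 + 3 = 7.
This cut is saturated, so no flow can exceed 7.

7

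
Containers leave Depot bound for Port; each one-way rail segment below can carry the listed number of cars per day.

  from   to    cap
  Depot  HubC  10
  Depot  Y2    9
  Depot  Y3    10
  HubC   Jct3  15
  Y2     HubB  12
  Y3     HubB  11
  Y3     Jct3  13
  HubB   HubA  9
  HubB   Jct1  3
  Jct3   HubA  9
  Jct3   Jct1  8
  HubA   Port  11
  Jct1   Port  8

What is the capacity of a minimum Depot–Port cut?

19

Augment Depot→HubC→Jct3→HubA→Port: bottleneck 9, flow now 9.
Augment Depot→HubC→Jct3→Jct1→Port: bottleneck 1, flow now 10.
Augment Depot→Y2→HubB→HubA→Port: bottleneck 2, flow now 12.
Augment Depot→Y2→HubB→Jct1→Port: bottleneck 3, flow now 15.
Augment Depot→Y3→Jct3→Jct1→Port: bottleneck 4, flow now 19.
No augmenting path remains; maximum flow = 19.
By max-flow min-cut, the minimum cut capacity equals the max flow.
In the residual graph, reachable from Depot: {Depot, HubC, Y2, Y3, HubB, Jct3, HubA, Jct1}.
Min-cut edges: HubA→Port (11), Jct1→Port (8); capacity 11 + 8 = 19.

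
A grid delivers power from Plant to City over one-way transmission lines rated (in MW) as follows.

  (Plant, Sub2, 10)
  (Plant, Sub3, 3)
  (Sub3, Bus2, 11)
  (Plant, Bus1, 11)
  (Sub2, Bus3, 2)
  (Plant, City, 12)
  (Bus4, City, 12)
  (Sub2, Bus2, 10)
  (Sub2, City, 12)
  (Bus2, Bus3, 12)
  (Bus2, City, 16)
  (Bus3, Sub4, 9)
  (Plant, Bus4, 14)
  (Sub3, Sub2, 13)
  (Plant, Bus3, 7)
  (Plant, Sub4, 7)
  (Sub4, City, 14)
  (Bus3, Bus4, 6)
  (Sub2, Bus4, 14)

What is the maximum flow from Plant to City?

Augment Plant→City: bottleneck 12, flow now 12.
Augment Plant→Sub2→City: bottleneck 10, flow now 22.
Augment Plant→Sub4→City: bottleneck 7, flow now 29.
Augment Plant→Bus4→City: bottleneck 12, flow now 41.
Augment Plant→Sub3→Sub2→City: bottleneck 2, flow now 43.
Augment Plant→Sub3→Bus2→City: bottleneck 1, flow now 44.
Augment Plant→Bus3→Sub4→City: bottleneck 7, flow now 51.
No augmenting path remains; maximum flow = 51.
In the residual graph, reachable from Plant: {Plant, Bus1, Bus4}.
Min-cut edges: Plant→Sub3 (3), Plant→Sub2 (10), Plant→Bus3 (7), Plant→Sub4 (7), Plant→City (12), Bus4→City (12); capacity 3 + 10 + 7 + 7 + 12 + 12 = 51.
This cut is saturated, so no flow can exceed 51.

51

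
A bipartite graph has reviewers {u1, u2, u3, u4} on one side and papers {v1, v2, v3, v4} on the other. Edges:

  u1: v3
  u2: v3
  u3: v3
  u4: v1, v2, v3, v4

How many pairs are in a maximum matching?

Unit-capacity flow: source→left, listed edges, right→sink; max matching = max flow.
Augmenting path u1→v3 (+1); matched 1.
Augmenting path u4→v1 (+1); matched 2.
No augmenting path remains; maximum matching = 2.
König certificate: {u4, v3} is a vertex cover of size 2 (every listed pair touches it), so no matching can be larger.

2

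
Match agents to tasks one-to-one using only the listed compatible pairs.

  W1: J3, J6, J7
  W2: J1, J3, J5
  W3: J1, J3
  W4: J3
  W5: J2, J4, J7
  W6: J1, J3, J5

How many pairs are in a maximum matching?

Unit-capacity flow: source→left, listed edges, right→sink; max matching = max flow.
Augmenting path W1→J3 (+1); matched 1.
Augmenting path W2→J1 (+1); matched 2.
Augmenting path W5→J2 (+1); matched 3.
Augmenting path W6→J5 (+1); matched 4.
Augmenting path W3→J3→W1→J6 (+1); matched 5.
No augmenting path remains; maximum matching = 5.
König certificate: {W1, W5, J1, J3, J5} is a vertex cover of size 5 (every listed pair touches it), so no matching can be larger.

5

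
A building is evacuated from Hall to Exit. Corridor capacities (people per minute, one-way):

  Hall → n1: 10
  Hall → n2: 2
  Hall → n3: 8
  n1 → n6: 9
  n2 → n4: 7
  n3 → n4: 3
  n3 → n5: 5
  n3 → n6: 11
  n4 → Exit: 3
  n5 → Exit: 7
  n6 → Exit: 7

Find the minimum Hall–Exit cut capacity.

Augment Hall→n1→n6→Exit: bottleneck 7, flow now 7.
Augment Hall→n2→n4→Exit: bottleneck 2, flow now 9.
Augment Hall→n3→n4→Exit: bottleneck 1, flow now 10.
Augment Hall→n3→n5→Exit: bottleneck 5, flow now 15.
No augmenting path remains; maximum flow = 15.
By max-flow min-cut, the minimum cut capacity equals the max flow.
In the residual graph, reachable from Hall: {Hall, n1, n2, n3, n4, n6}.
Min-cut edges: n3→n5 (5), n4→Exit (3), n6→Exit (7); capacity 5 + 3 + 7 = 15.

15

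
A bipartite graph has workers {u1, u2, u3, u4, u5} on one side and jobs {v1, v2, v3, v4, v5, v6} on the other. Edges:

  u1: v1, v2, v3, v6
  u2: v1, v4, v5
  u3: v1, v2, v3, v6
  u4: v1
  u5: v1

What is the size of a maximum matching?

4

Unit-capacity flow: source→left, listed edges, right→sink; max matching = max flow.
Augmenting path u1→v1 (+1); matched 1.
Augmenting path u2→v4 (+1); matched 2.
Augmenting path u3→v2 (+1); matched 3.
Augmenting path u4→v1→u1→v3 (+1); matched 4.
No augmenting path remains; maximum matching = 4.
König certificate: {u1, u2, u3, v1} is a vertex cover of size 4 (every listed pair touches it), so no matching can be larger.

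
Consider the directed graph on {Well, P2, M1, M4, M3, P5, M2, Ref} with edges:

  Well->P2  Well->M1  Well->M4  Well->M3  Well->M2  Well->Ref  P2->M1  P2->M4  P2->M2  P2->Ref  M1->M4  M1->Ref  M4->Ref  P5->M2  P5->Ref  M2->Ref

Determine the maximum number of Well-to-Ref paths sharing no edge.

Assign every edge capacity 1; by Menger, the answer equals the max flow.
Path Well→Ref (+1); total 1.
Path Well→P2→Ref (+1); total 2.
Path Well→M1→Ref (+1); total 3.
Path Well→M4→Ref (+1); total 4.
Path Well→M2→Ref (+1); total 5.
No residual Well→Ref path; max flow = 5.
Certifying cut of size 5: {Well→M1, Well→M2, Well→M4, Well→P2, Well→Ref}.

5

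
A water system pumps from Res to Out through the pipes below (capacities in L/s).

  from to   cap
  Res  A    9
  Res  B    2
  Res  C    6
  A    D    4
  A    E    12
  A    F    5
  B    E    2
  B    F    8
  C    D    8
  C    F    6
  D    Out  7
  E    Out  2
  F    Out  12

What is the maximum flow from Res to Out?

17

Augment Res→A→D→Out: bottleneck 4, flow now 4.
Augment Res→A→E→Out: bottleneck 2, flow now 6.
Augment Res→A→F→Out: bottleneck 3, flow now 9.
Augment Res→B→F→Out: bottleneck 2, flow now 11.
Augment Res→C→D→Out: bottleneck 3, flow now 14.
Augment Res→C→F→Out: bottleneck 3, flow now 17.
No augmenting path remains; maximum flow = 17.
In the residual graph, reachable from Res: {Res}.
Min-cut edges: Res→A (9), Res→B (2), Res→C (6); capacity 9 + 2 + 6 = 17.
This cut is saturated, so no flow can exceed 17.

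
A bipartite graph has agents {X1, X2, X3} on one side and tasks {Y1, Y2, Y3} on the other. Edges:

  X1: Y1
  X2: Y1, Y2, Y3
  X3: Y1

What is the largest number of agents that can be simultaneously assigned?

2

Unit-capacity flow: source→left, listed edges, right→sink; max matching = max flow.
Augmenting path X1→Y1 (+1); matched 1.
Augmenting path X2→Y2 (+1); matched 2.
No augmenting path remains; maximum matching = 2.
König certificate: {X2, Y1} is a vertex cover of size 2 (every listed pair touches it), so no matching can be larger.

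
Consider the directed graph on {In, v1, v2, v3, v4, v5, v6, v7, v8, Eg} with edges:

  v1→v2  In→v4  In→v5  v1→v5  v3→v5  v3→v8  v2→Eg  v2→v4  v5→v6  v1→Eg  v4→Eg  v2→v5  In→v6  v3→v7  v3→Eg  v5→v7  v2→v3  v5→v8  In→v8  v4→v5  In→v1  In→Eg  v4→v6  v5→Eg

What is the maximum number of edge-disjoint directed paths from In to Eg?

4

Assign every edge capacity 1; by Menger, the answer equals the max flow.
Path In→Eg (+1); total 1.
Path In→v1→Eg (+1); total 2.
Path In→v4→Eg (+1); total 3.
Path In→v5→Eg (+1); total 4.
No residual In→Eg path; max flow = 4.
Certifying cut of size 4: {In→Eg, In→v1, In→v4, In→v5}.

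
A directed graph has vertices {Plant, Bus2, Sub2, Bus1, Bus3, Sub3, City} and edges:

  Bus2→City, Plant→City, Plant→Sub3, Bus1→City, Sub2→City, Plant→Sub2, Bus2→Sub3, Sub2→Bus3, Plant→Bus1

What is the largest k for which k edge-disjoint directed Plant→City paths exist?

3

Assign every edge capacity 1; by Menger, the answer equals the max flow.
Path Plant→City (+1); total 1.
Path Plant→Sub2→City (+1); total 2.
Path Plant→Bus1→City (+1); total 3.
No residual Plant→City path; max flow = 3.
Certifying cut of size 3: {Plant→Bus1, Plant→City, Plant→Sub2}.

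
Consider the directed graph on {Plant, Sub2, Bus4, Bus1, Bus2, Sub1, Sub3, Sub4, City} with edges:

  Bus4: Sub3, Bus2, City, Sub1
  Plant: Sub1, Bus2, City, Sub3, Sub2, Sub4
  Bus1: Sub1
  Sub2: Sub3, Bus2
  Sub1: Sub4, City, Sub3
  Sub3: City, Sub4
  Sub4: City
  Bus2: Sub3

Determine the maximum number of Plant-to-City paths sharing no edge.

4

Assign every edge capacity 1; by Menger, the answer equals the max flow.
Path Plant→City (+1); total 1.
Path Plant→Sub1→City (+1); total 2.
Path Plant→Sub3→City (+1); total 3.
Path Plant→Sub4→City (+1); total 4.
No residual Plant→City path; max flow = 4.
Certifying cut of size 4: {Plant→City, Plant→Sub1, Sub3→City, Sub4→City}.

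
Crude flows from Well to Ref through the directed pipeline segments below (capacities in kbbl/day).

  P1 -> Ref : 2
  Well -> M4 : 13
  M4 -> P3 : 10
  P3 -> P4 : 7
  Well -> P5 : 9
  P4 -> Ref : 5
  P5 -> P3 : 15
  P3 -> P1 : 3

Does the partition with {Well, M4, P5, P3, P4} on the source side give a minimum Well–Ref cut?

No — its capacity is 8, but the minimum cut has capacity 7.

Given cut capacity: 3 + 5 = 8.
Augment Well→M4→P3→P4→Ref: bottleneck 5, flow now 5.
Augment Well→M4→P3→P1→Ref: bottleneck 2, flow now 7.
No augmenting path remains; maximum flow = 7.
In the residual graph, reachable from Well: {Well, M4, P5, P3, P4, P1}.
Min-cut edges: P4→Ref (5), P1→Ref (2); capacity 5 + 2 = 7.
Cut capacity 8 exceeds the max flow 7, so it is not minimum.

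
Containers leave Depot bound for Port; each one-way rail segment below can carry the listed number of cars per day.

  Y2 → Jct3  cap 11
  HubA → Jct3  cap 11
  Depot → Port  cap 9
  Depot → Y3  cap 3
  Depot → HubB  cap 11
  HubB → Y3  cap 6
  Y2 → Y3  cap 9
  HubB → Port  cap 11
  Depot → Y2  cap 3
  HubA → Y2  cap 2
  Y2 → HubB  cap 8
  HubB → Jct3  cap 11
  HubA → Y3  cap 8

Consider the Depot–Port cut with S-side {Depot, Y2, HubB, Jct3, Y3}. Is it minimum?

Yes — it is a minimum cut (capacity 20).

Given cut capacity: 9 + 11 = 20.
Augment Depot→Port: bottleneck 9, flow now 9.
Augment Depot→HubB→Port: bottleneck 11, flow now 20.
No augmenting path remains; maximum flow = 20.
Cut capacity 20 equals the max flow, so it is a minimum cut.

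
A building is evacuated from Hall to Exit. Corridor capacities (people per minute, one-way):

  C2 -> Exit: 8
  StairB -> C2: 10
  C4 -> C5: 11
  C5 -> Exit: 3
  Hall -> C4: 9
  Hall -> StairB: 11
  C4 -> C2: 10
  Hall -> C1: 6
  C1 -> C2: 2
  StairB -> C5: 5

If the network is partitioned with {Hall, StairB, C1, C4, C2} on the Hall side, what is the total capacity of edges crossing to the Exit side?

Edges leaving {Hall, StairB, C1, C4, C2}: StairB→C5 (5), C4→C5 (11), C2→Exit (8).
Cut capacity = 5 + 11 + 8 = 24.

24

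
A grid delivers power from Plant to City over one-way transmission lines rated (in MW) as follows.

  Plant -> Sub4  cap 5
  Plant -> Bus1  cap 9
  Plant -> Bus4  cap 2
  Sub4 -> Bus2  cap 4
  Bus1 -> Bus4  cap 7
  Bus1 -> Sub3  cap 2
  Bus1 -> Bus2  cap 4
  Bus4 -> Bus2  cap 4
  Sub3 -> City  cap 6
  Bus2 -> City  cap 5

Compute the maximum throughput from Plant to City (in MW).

7

Augment Plant→Sub4→Bus2→City: bottleneck 4, flow now 4.
Augment Plant→Bus1→Sub3→City: bottleneck 2, flow now 6.
Augment Plant→Bus1→Bus2→City: bottleneck 1, flow now 7.
No augmenting path remains; maximum flow = 7.
In the residual graph, reachable from Plant: {Plant, Sub4, Bus1, Bus4, Bus2}.
Min-cut edges: Bus1→Sub3 (2), Bus2→City (5); capacity 2 + 5 = 7.
This cut is saturated, so no flow can exceed 7.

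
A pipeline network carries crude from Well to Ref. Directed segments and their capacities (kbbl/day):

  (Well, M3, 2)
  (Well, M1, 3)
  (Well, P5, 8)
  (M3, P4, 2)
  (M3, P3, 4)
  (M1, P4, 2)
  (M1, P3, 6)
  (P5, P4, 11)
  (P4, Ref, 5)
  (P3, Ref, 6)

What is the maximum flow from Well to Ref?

10

Augment Well→M3→P4→Ref: bottleneck 2, flow now 2.
Augment Well→M1→P4→Ref: bottleneck 2, flow now 4.
Augment Well→M1→P3→Ref: bottleneck 1, flow now 5.
Augment Well→P5→P4→Ref: bottleneck 1, flow now 6.
Augment Well→P5→P4→M3→P3→Ref: bottleneck 2, flow now 8. (uses reverse residual edge)
Augment Well→P5→P4→M1→P3→Ref: bottleneck 2, flow now 10. (uses reverse residual edge)
No augmenting path remains; maximum flow = 10.
In the residual graph, reachable from Well: {Well, P5, P4}.
Min-cut edges: Well→M3 (2), Well→M1 (3), P4→Ref (5); capacity 2 + 3 + 5 = 10.
This cut is saturated, so no flow can exceed 10.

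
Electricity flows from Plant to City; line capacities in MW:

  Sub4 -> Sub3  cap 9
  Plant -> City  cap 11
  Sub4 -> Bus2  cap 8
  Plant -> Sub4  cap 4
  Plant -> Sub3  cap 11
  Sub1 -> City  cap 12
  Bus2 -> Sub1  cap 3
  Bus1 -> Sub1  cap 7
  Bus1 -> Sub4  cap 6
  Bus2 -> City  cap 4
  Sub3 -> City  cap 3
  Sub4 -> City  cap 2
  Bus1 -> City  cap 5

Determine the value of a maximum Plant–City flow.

Augment Plant→City: bottleneck 11, flow now 11.
Augment Plant→Sub4→City: bottleneck 2, flow now 13.
Augment Plant→Sub3→City: bottleneck 3, flow now 16.
Augment Plant→Sub4→Bus2→City: bottleneck 2, flow now 18.
No augmenting path remains; maximum flow = 18.
In the residual graph, reachable from Plant: {Plant, Sub3}.
Min-cut edges: Plant→Sub4 (4), Plant→City (11), Sub3→City (3); capacity 4 + 11 + 3 = 18.
This cut is saturated, so no flow can exceed 18.

18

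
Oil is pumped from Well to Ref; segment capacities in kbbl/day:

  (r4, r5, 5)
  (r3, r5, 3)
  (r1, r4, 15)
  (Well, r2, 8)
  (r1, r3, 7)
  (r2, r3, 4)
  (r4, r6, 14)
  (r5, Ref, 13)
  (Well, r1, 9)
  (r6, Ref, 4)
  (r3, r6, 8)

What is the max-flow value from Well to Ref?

12

Augment Well→r1→r3→r5→Ref: bottleneck 3, flow now 3.
Augment Well→r1→r3→r6→Ref: bottleneck 4, flow now 7.
Augment Well→r1→r4→r5→Ref: bottleneck 2, flow now 9.
Augment Well→r2→r3→r1→r4→r5→Ref: bottleneck 3, flow now 12. (uses reverse residual edge)
No augmenting path remains; maximum flow = 12.
In the residual graph, reachable from Well: {Well, r1, r2, r3, r4, r6}.
Min-cut edges: r3→r5 (3), r4→r5 (5), r6→Ref (4); capacity 3 + 5 + 4 = 12.
This cut is saturated, so no flow can exceed 12.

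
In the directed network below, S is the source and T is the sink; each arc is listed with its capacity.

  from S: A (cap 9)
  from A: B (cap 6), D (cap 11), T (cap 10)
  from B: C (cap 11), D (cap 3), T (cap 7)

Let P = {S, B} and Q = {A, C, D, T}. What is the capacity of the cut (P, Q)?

Edges leaving {S, B}: S→A (9), B→C (11), B→D (3), B→T (7).
Cut capacity = 9 + 11 + 3 + 7 = 30.

30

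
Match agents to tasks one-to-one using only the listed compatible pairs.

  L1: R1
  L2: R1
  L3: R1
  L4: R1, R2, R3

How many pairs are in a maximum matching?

Unit-capacity flow: source→left, listed edges, right→sink; max matching = max flow.
Augmenting path L1→R1 (+1); matched 1.
Augmenting path L4→R2 (+1); matched 2.
No augmenting path remains; maximum matching = 2.
König certificate: {L4, R1} is a vertex cover of size 2 (every listed pair touches it), so no matching can be larger.

2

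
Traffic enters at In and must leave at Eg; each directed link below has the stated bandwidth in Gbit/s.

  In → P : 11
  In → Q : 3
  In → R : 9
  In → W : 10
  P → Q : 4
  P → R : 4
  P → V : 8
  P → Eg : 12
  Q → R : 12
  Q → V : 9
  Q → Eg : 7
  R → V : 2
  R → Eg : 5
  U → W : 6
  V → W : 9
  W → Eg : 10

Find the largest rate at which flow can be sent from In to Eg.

29

Augment In→P→Eg: bottleneck 11, flow now 11.
Augment In→Q→Eg: bottleneck 3, flow now 14.
Augment In→R→Eg: bottleneck 5, flow now 19.
Augment In→W→Eg: bottleneck 10, flow now 29.
No augmenting path remains; maximum flow = 29.
In the residual graph, reachable from In: {In, R, V, W}.
Min-cut edges: In→P (11), In→Q (3), R→Eg (5), W→Eg (10); capacity 11 + 3 + 5 + 10 = 29.
This cut is saturated, so no flow can exceed 29.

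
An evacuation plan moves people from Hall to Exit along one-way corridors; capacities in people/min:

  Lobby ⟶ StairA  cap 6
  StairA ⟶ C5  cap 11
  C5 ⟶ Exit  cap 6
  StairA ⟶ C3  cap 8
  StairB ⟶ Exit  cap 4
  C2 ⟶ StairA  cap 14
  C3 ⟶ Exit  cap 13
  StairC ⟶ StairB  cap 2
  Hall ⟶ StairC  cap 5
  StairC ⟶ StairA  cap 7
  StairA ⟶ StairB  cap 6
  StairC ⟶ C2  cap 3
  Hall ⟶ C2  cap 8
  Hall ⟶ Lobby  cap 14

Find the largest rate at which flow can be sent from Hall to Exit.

Augment Hall→StairC→StairB→Exit: bottleneck 2, flow now 2.
Augment Hall→StairC→StairA→C5→Exit: bottleneck 3, flow now 5.
Augment Hall→C2→StairA→C5→Exit: bottleneck 3, flow now 8.
Augment Hall→C2→StairA→StairB→Exit: bottleneck 2, flow now 10.
Augment Hall→C2→StairA→C3→Exit: bottleneck 3, flow now 13.
Augment Hall→Lobby→StairA→C3→Exit: bottleneck 5, flow now 18.
No augmenting path remains; maximum flow = 18.
In the residual graph, reachable from Hall: {Hall, StairC, C2, Lobby, StairA, C5, StairB}.
Min-cut edges: StairA→C3 (8), C5→Exit (6), StairB→Exit (4); capacity 8 + 6 + 4 = 18.
This cut is saturated, so no flow can exceed 18.

18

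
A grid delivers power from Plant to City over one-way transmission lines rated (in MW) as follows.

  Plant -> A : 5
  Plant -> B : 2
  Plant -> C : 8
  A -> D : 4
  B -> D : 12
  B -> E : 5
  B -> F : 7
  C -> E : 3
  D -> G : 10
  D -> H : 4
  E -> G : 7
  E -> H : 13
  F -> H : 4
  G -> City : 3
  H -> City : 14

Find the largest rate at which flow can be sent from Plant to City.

9

Augment Plant→A→D→G→City: bottleneck 3, flow now 3.
Augment Plant→A→D→H→City: bottleneck 1, flow now 4.
Augment Plant→B→D→H→City: bottleneck 2, flow now 6.
Augment Plant→C→E→H→City: bottleneck 3, flow now 9.
No augmenting path remains; maximum flow = 9.
In the residual graph, reachable from Plant: {Plant, A, C}.
Min-cut edges: Plant→B (2), A→D (4), C→E (3); capacity 2 + 4 + 3 = 9.
This cut is saturated, so no flow can exceed 9.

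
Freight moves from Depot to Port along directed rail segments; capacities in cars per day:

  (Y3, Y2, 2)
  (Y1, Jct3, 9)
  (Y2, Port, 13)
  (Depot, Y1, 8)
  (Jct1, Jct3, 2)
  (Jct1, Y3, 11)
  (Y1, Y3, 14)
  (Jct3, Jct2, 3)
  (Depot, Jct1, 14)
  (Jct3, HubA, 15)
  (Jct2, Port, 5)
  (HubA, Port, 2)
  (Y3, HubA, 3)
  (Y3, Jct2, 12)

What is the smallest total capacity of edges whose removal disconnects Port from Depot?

9

Augment Depot→Y1→Jct3→HubA→Port: bottleneck 2, flow now 2.
Augment Depot→Y1→Jct3→Jct2→Port: bottleneck 3, flow now 5.
Augment Depot→Y1→Y3→Jct2→Port: bottleneck 2, flow now 7.
Augment Depot→Y1→Y3→Y2→Port: bottleneck 1, flow now 8.
Augment Depot→Jct1→Y3→Y2→Port: bottleneck 1, flow now 9.
No augmenting path remains; maximum flow = 9.
By max-flow min-cut, the minimum cut capacity equals the max flow.
In the residual graph, reachable from Depot: {Depot, Y1, Jct1, Jct3, Y3, HubA, Jct2}.
Min-cut edges: Y3→Y2 (2), HubA→Port (2), Jct2→Port (5); capacity 2 + 2 + 5 = 9.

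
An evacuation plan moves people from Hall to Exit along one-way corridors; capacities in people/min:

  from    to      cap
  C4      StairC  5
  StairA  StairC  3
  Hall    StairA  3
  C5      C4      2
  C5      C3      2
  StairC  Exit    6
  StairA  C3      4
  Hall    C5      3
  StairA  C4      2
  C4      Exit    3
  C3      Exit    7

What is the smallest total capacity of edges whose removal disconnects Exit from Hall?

Augment Hall→C5→C4→Exit: bottleneck 2, flow now 2.
Augment Hall→C5→C3→Exit: bottleneck 1, flow now 3.
Augment Hall→StairA→C4→Exit: bottleneck 1, flow now 4.
Augment Hall→StairA→StairC→Exit: bottleneck 2, flow now 6.
No augmenting path remains; maximum flow = 6.
By max-flow min-cut, the minimum cut capacity equals the max flow.
In the residual graph, reachable from Hall: {Hall}.
Min-cut edges: Hall→C5 (3), Hall→StairA (3); capacity 3 + 3 = 6.

6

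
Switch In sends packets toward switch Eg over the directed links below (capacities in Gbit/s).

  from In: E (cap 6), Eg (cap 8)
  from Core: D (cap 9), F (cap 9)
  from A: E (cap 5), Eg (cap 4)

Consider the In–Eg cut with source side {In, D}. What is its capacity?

Edges leaving {In, D}: In→E (6), In→Eg (8).
Cut capacity = 6 + 8 = 14.

14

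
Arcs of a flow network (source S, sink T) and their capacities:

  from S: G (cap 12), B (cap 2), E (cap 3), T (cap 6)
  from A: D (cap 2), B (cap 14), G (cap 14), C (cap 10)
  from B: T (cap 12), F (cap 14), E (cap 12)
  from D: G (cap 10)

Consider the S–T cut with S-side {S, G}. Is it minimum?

No — its capacity is 11, but the minimum cut has capacity 8.

Given cut capacity: 2 + 3 + 6 = 11.
Augment S→T: bottleneck 6, flow now 6.
Augment S→B→T: bottleneck 2, flow now 8.
No augmenting path remains; maximum flow = 8.
In the residual graph, reachable from S: {S, E, G}.
Min-cut edges: S→B (2), S→T (6); capacity 2 + 6 = 8.
Cut capacity 11 exceeds the max flow 8, so it is not minimum.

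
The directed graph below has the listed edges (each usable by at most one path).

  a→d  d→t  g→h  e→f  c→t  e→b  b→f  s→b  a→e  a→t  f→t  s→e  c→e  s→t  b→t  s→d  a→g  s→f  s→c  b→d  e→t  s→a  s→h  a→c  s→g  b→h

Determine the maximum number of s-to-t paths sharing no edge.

7

Assign every edge capacity 1; by Menger, the answer equals the max flow.
Path s→t (+1); total 1.
Path s→a→t (+1); total 2.
Path s→b→t (+1); total 3.
Path s→c→t (+1); total 4.
Path s→d→t (+1); total 5.
Path s→e→t (+1); total 6.
Path s→f→t (+1); total 7.
No residual s→t path; max flow = 7.
Certifying cut of size 7: {s→a, s→b, s→c, s→d, s→e, s→f, s→t}.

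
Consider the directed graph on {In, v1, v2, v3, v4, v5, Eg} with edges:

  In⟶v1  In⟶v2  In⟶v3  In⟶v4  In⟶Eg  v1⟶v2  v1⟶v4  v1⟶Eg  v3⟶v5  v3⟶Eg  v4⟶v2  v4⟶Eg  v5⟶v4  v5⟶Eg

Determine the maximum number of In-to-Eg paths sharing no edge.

4

Assign every edge capacity 1; by Menger, the answer equals the max flow.
Path In→Eg (+1); total 1.
Path In→v1→Eg (+1); total 2.
Path In→v3→Eg (+1); total 3.
Path In→v4→Eg (+1); total 4.
No residual In→Eg path; max flow = 4.
Certifying cut of size 4: {In→Eg, In→v1, In→v3, In→v4}.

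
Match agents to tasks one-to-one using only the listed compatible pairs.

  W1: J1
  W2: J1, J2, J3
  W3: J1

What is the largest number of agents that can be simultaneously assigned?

2

Unit-capacity flow: source→left, listed edges, right→sink; max matching = max flow.
Augmenting path W1→J1 (+1); matched 1.
Augmenting path W2→J2 (+1); matched 2.
No augmenting path remains; maximum matching = 2.
König certificate: {W2, J1} is a vertex cover of size 2 (every listed pair touches it), so no matching can be larger.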